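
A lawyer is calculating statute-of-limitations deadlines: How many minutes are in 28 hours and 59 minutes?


Hours: 28
Extra minutes: 59
Minutes per hour: 60
Hours to minutes: 28 x 60 = 1680
Total: 1680 + 59 = 1739

1739


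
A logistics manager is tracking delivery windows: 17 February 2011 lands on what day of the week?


Date: 2011-02-17
January 1, 2011 is a Saturday
Day of year: 48
Offset from Jan 1: 47 days
47 mod 7 = 5
Result: Thursday

Thursday


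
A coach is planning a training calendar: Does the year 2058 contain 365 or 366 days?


Year: 2058
Check leap year rules:
Divisible by 4? No
2058 is not a leap year
Days: 365

365


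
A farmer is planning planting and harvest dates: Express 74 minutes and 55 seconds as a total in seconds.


Minutes: 74
Seconds: 55
Convert minutes to seconds: 74 x 60 = 4440
Add remaining seconds: 4440 + 55 = 4495

4495


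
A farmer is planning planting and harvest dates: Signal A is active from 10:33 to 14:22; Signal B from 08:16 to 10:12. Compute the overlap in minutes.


Interval A: [633, 862] minutes from midnight
Interval B: [496, 612] minutes from midnight
Overlap start = max(633, 496) = 633
Overlap end = min(862, 612) = 612
End <= start, so the intervals do not overlap: 0 minutes

0


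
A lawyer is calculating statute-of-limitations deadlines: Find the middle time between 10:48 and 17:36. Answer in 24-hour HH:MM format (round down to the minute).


Start time: 10:48 = 648 minutes from midnight
End time: 17:36 = 1056 minutes from midnight
Sum: 648 + 1056 = 1704
Midpoint: 1704 / 2 = 852 minutes
Convert: 852 / 60 = 14 hours, 12 minutes
Result: 14:12

14:12


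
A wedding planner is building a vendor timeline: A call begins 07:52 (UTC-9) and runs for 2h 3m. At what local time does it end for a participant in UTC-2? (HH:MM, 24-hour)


Start: 07:52 in UTC-9
Step 1 - add duration:
  minutes: 52 + 3 = 55
  hours: 7 + 2 + 0 = 9
  end in UTC-9: 09:55
Step 2 - convert UTC-9 -> UTC-2:
  offset difference: -2 - (-9) = 7 hours
  9 + (7) = 16 -> mod 24 = 16
Result: 16:55 in UTC-2

16:55


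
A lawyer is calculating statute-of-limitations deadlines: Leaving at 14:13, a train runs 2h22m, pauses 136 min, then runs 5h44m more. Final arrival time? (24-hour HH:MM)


Depart: 14:13
Leg 1: +142 min -> 16:35
Layover: +136 min -> 18:51
Leg 2: +344 min -> 00:35
Total travel: 622 minutes = 10h 22m
Arrival: 00:35

00:35


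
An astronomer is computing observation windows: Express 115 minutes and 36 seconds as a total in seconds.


Minutes: 115
Seconds: 36
Convert minutes to seconds: 115 x 60 = 6900
Add remaining seconds: 6900 + 36 = 6936

6936


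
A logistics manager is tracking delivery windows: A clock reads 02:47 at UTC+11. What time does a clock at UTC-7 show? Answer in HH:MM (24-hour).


Local time: 02:47 at UTC+11 (offset 11h)
Target zone: UTC-7 (offset -7h)
Difference: -7 - (11) = -18 hours
Calculation: 2 + (-18) = -16
Wraparound: (-16) mod 24 = 8
Result: 08:47

08:47


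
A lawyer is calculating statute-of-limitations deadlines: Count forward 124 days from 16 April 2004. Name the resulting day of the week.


Start: 2004-04-16 (Friday)
Step 1 - find target date: add 124 days
  2004-04-16 + 124 days = 2004-08-18
Step 2 - day of week:
  124 mod 7 = 5
  Friday + 5 days -> Wednesday
Result: Wednesday (2004-08-18)

Wednesday


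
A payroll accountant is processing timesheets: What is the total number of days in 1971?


Year: 1971
Check leap year rules:
Divisible by 4? No
1971 is not a leap year
Days: 365

365


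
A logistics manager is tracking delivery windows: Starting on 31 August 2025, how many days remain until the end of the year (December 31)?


Start: August 31, 2025
End: December 31, 2025
Days left in August: 0
September: 30
October: 31
November: 30
December: 31
Sum of remaining months: 122
Total: 0 + 122 = 122

122


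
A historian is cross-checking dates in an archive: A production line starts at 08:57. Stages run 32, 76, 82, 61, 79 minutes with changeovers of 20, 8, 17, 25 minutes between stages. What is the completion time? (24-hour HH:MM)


Start: 08:57 = 537 min from midnight
  after task 1 (32 min): 09:29
  after break (20 min): 09:49
  after task 2 (76 min): 11:05
  after break (8 min): 11:13
  after task 3 (82 min): 12:35
  after break (17 min): 12:52
  after task 4 (61 min): 13:53
  after break (25 min): 14:18
  after task 5 (79 min): 15:37
Total elapsed: 400 minutes
End time: 15:37

15:37


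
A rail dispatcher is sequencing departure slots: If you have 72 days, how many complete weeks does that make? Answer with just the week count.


Total days: 72
Days per week: 7
Division: 72 / 7 = 10 remainder 2
Complete weeks: 10
Remaining days: 2

10


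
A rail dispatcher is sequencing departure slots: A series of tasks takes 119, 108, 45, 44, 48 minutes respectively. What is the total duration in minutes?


Durations: 119, 108, 45, 44, 48
Running sum: 119
+ 108 = 227
+ 45 = 272
+ 44 = 316
+ 48 = 364
Total duration: 364 minutes
That is 6 hours and 4 minutes

364


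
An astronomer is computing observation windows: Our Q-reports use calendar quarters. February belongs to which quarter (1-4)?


Month: February (month 2)
Q1: January-March (months 1-3)
Q2: April-June (months 4-6)
Q3: July-September (months 7-9)
Q4: October-December (months 10-12)
Month 2 falls in Q1

1


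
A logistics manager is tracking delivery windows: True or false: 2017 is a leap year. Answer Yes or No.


Year: 2017
Divisible by 4? 2017 / 4 = 504.25 -> No
Not divisible by 4, so NOT a leap year

No


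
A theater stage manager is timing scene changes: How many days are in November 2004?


Month: November
Year: 2004
November is a 30-day month
Total: 30 days

30


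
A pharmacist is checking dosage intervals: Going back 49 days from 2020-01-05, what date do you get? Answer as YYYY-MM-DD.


Start: 2020-01-05
Subtracting 49 days
Days already passed in January: 5
After going back through January: 44 more days to subtract
December 2019: 31 days, 13 remaining
November 2019 has 30 days, need 13
Result: 2019-11-17

2019-11-17


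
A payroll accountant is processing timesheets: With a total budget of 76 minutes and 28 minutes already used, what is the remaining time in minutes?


Total budget: 76 minutes
Time used: 28 minutes
Remaining: 76 - 28 = 48 minutes
Percent used: 36.8%
Percent remaining: 63.2%

48


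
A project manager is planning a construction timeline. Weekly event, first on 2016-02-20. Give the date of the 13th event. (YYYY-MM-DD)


First occurrence: 2016-02-20 (occurrence 1)
Each occurrence is 7 days after the previous.
Occurrence 13 is 12 weeks after the first.
12 weeks = 84 days
2016-02-20 + 84 days = 2016-05-14

2016-05-14


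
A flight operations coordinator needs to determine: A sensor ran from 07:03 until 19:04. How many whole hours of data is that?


Start: 07:03
End: 19:04
Hour difference: 19 - 7 = 12 hours
Minute difference: 4 - 3 = 1 minutes
Total minutes: 721
Complete hours: 721 / 60 = 12 (remainder 1)

12


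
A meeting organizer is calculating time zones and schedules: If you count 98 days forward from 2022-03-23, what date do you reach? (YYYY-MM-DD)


Start: 2022-03-23
Adding 98 days
Days remaining in March: 8
After March: 90 days still to add
April 2022: 30 days, 60 remaining
May 2022: 31 days, 29 remaining
June 2022 has 30 days, need 29
Result: 2022-06-29

2022-06-29


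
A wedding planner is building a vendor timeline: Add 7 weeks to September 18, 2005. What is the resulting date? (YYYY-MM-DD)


Start: 2005-09-18
Weeks to add: 7
Convert to days: 7 x 7 = 49 days
Add 49 days to 2005-09-18
Result: 2005-11-06

2005-11-06


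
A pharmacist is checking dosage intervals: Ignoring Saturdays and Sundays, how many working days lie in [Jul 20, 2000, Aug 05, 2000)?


Start: 2000-07-20 (Thursday)
End (exclusive): 2000-08-05 (Saturday)
Total calendar days: 16
Full weeks: 16 // 7 = 2 -> 10 weekdays
Remaining 2 days starting on Thursday:
  Thu(w), Fri(w) -> 2 weekdays
Total business days: 10 + 2 = 12

12


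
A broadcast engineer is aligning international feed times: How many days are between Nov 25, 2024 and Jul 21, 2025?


Start date: 2024-11-25
End date: 2025-07-21
Nov 2024: +6 days
Dec 2024: +31 days
Jan 2025: +31 days
... (6 more months)
Total: 238 days

238


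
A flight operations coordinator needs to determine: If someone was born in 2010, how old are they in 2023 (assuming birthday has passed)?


Birth year: 2010
Current year: 2023
Age = current year - birth year
Age = 2023 - 2010 = 13

13


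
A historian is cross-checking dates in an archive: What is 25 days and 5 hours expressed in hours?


Days: 25
Extra hours: 5
Hours per day: 24
Days to hours: 25 x 24 = 600
Total: 600 + 5 = 605

605


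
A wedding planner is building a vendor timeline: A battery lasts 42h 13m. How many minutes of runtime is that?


Hours: 42
Extra minutes: 13
Minutes per hour: 60
Hours to minutes: 42 x 60 = 2520
Total: 2520 + 13 = 2533

2533


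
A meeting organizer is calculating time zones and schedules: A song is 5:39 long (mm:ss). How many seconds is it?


Minutes: 5
Extra seconds: 39
Seconds per minute: 60
Minutes to seconds: 5 x 60 = 300
Total: 300 + 39 = 339

339


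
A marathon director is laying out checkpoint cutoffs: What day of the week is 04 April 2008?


Date: 2008-04-04
January 1, 2008 is a Tuesday
Day of year: 95
Offset from Jan 1: 94 days
94 mod 7 = 3
Result: Friday

Friday


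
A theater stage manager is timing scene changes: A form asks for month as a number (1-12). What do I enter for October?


Calendar month order:
9. September
10. October <--
11. November
October is month number 10

10


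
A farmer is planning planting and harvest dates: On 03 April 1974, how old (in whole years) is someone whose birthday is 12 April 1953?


Birth: 1953-04-12
Reference: 1974-04-03
Year difference: 1974 - 1953 = 21
Has birthday (04-12) occurred by 04-03? No
Birthday not yet reached this year -> subtract 1
Age in full years: 20

20


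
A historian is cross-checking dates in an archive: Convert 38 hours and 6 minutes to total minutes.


Hours: 38
Minutes: 6
Convert hours to minutes: 38 x 60 = 2280
Add remaining minutes: 2280 + 6 = 2286

2286


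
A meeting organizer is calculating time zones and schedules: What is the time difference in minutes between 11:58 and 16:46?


Start time: 11:58 = 718 minutes from midnight
End time: 16:46 = 1006 minutes from midnight
Difference: 1006 - 718 = 288 minutes
That is 4 hours and 48 minutes

288


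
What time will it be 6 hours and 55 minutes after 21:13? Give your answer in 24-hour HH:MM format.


Start time: 21:13
Adding: 6 hours 55 minutes
Minutes: 13 + 55 = 68
Minute overflow: 68 >= 60, so carry 1 hour, minutes = 8
Hours: 21 + 6 + 1 = 28
Hour wraparound: 28 mod 24 = 4
Result: 04:08

04:08


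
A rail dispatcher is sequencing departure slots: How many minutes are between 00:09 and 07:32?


Start time: 00:09 = 9 minutes from midnight
End time: 07:32 = 452 minutes from midnight
Difference: 452 - 9 = 443 minutes
That is 7 hours and 23 minutes

443


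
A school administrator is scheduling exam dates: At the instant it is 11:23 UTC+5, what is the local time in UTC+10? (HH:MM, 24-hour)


Local time: 11:23 at UTC+5 (offset 5h)
Target zone: UTC+10 (offset 10h)
Difference: 10 - (5) = 5 hours
Calculation: 11 + (5) = 16
Result: 16:23

16:23


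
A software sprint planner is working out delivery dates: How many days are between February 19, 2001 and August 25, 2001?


Start date: 2001-02-19
End date: 2001-08-25
Feb 2001: +10 days
Mar 2001: +31 days
Apr 2001: +30 days
... (4 more months)
Total: 187 days

187


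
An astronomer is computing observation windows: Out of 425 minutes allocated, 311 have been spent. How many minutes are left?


Total budget: 425 minutes
Time used: 311 minutes
Remaining: 425 - 311 = 114 minutes
Percent used: 73.2%
Percent remaining: 26.8%

114


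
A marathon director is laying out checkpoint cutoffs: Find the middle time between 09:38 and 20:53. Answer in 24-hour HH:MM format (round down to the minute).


Start time: 09:38 = 578 minutes from midnight
End time: 20:53 = 1253 minutes from midnight
Sum: 578 + 1253 = 1831
Midpoint: 1831 / 2 = 915 minutes
Convert: 915 / 60 = 15 hours, 15 minutes
Result: 15:15

15:15


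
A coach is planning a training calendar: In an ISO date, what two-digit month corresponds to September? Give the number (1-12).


Calendar month order:
8. August
9. September <--
10. October
September is month number 9

9


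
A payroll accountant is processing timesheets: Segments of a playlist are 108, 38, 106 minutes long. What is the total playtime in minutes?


Durations: 108, 38, 106
Running sum: 108
+ 38 = 146
+ 106 = 252
Total duration: 252 minutes
That is 4 hours and 12 minutes

252


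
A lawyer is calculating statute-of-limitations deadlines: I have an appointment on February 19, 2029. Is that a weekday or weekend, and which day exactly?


Date: 2029-02-19
January 1, 2029 is a Monday
Day of year: 50
Offset from Jan 1: 49 days
49 mod 7 = 0
Result: Monday

Monday


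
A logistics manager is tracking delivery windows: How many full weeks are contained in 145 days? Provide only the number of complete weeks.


Total days: 145
Days per week: 7
Division: 145 / 7 = 20 remainder 5
Complete weeks: 20
Remaining days: 5

20


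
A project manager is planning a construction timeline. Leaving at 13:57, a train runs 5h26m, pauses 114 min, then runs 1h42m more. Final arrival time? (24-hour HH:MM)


Depart: 13:57
Leg 1: +326 min -> 19:23
Layover: +114 min -> 21:17
Leg 2: +102 min -> 22:59
Total travel: 542 minutes = 9h 2m
Arrival: 22:59

22:59


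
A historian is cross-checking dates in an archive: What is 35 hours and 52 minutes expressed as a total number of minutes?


Hours: 35
Minutes: 52
Convert hours to minutes: 35 x 60 = 2100
Add remaining minutes: 2100 + 52 = 2152

2152


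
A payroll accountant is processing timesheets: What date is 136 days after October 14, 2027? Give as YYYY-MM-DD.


Start: 2027-10-14
Adding 136 days
Days remaining in October: 17
After October: 119 days still to add
November 2027: 30 days, 89 remaining
December 2027: 31 days, 58 remaining
January 2028: 31 days, 27 remaining
February 2028 has 29 days, need 27
Result: 2028-02-27

2028-02-27


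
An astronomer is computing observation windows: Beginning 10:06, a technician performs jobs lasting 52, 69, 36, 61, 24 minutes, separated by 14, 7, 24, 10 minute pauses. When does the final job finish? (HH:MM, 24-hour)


Start: 10:06 = 606 min from midnight
  after task 1 (52 min): 10:58
  after break (14 min): 11:12
  after task 2 (69 min): 12:21
  after break (7 min): 12:28
  after task 3 (36 min): 13:04
  after break (24 min): 13:28
  after task 4 (61 min): 14:29
  after break (10 min): 14:39
  after task 5 (24 min): 15:03
Total elapsed: 297 minutes
End time: 15:03

15:03


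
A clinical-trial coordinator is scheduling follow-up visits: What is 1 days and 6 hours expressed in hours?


Days: 1
Extra hours: 6
Hours per day: 24
Days to hours: 1 x 24 = 24
Total: 24 + 6 = 30

30


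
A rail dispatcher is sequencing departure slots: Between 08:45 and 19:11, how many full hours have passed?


Start: 08:45
End: 19:11
Hour difference: 19 - 8 = 11 hours
Minute difference: 11 - 45 = -34 minutes
Total minutes: 626
Complete hours: 626 / 60 = 10 (remainder 26)

10


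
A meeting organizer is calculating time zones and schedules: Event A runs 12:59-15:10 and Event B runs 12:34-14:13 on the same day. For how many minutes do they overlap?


Interval A: [779, 910] minutes from midnight
Interval B: [754, 853] minutes from midnight
Overlap start = max(779, 754) = 779
Overlap end = min(910, 853) = 853
Overlap = 853 - 779 = 74 minutes

74


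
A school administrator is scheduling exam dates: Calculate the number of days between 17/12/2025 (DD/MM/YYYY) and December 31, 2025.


Start: December 17, 2025
End: December 31, 2025
Days left in December: 14
Total: 14 days

14


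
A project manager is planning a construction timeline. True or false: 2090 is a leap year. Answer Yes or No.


Year: 2090
Divisible by 4? 2090 / 4 = 522.5 -> No
Not divisible by 4, so NOT a leap year

No


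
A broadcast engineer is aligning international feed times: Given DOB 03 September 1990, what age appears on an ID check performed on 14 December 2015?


Birth: 1990-09-03
Reference: 2015-12-14
Year difference: 2015 - 1990 = 25
Has birthday (09-03) occurred by 12-14? Yes
Age in full years: 25

25


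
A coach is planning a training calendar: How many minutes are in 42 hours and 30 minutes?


Hours: 42
Extra minutes: 30
Minutes per hour: 60
Hours to minutes: 42 x 60 = 2520
Total: 2520 + 30 = 2550

2550


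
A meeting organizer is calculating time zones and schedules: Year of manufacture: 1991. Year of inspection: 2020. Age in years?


Birth year: 1991
Current year: 2020
Age = current year - birth year
Age = 2020 - 1991 = 29

29


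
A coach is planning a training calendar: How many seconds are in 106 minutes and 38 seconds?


Minutes: 106
Extra seconds: 38
Seconds per minute: 60
Minutes to seconds: 106 x 60 = 6360
Total: 6360 + 38 = 6398

6398


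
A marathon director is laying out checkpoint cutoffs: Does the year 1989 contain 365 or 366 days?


Year: 1989
Check leap year rules:
Divisible by 4? No
1989 is not a leap year
Days: 365

365


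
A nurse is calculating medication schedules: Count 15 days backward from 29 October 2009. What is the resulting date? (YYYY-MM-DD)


Start: 2009-10-29
Subtracting 15 days
Days already passed in October: 29
Result: 2009-10-14

2009-10-14


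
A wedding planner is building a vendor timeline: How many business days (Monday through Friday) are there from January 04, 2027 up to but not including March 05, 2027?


Start: 2027-01-04 (Monday)
End (exclusive): 2027-03-05 (Friday)
Total calendar days: 60
Full weeks: 60 // 7 = 8 -> 40 weekdays
Remaining 4 days starting on Monday:
  Mon(w), Tue(w), Wed(w), Thu(w) -> 4 weekdays
Total business days: 40 + 4 = 44

44


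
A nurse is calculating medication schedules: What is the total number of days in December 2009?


Month: December
Year: 2009
December is a 31-day month
Total: 31 days

31


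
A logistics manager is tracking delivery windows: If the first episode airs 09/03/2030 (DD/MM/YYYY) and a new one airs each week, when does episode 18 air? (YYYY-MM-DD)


First occurrence: 2030-03-09 (occurrence 1)
Each occurrence is 7 days after the previous.
Occurrence 18 is 17 weeks after the first.
17 weeks = 119 days
2030-03-09 + 119 days = 2030-07-06

2030-07-06


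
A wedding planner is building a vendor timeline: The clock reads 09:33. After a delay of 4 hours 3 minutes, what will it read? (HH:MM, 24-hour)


Start time: 09:33
Adding: 4 hours 3 minutes
Minutes: 33 + 3 = 36
Hours: 9 + 4 + 0 = 13
Result: 13:36

13:36


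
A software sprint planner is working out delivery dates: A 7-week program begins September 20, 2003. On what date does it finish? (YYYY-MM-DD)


Start: 2003-09-20
Weeks to add: 7
Convert to days: 7 x 7 = 49 days
Add 49 days to 2003-09-20
Result: 2003-11-08

2003-11-08


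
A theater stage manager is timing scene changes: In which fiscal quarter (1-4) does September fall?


Month: September (month 9)
Q1: January-March (months 1-3)
Q2: April-June (months 4-6)
Q3: July-September (months 7-9)
Q4: October-December (months 10-12)
Month 9 falls in Q3

3


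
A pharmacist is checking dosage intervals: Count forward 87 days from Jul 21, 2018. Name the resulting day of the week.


Start: 2018-07-21 (Saturday)
Step 1 - find target date: add 87 days
  2018-07-21 + 87 days = 2018-10-16
Step 2 - day of week:
  87 mod 7 = 3
  Saturday + 3 days -> Tuesday
Result: Tuesday (2018-10-16)

Tuesday


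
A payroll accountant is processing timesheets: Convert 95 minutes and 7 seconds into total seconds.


Minutes: 95
Seconds: 7
Convert minutes to seconds: 95 x 60 = 5700
Add remaining seconds: 5700 + 7 = 5707

5707


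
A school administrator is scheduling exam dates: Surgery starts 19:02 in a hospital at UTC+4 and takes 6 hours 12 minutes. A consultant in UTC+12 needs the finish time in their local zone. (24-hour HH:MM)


Start: 19:02 in UTC+4
Step 1 - add duration:
  minutes: 2 + 12 = 14
  hours: 19 + 6 + 0 = 25
  end in UTC+4: 01:14
Step 2 - convert UTC+4 -> UTC+12:
  offset difference: 12 - (4) = 8 hours
  1 + (8) = 9 -> mod 24 = 9
Result: 09:14 in UTC+12

09:14


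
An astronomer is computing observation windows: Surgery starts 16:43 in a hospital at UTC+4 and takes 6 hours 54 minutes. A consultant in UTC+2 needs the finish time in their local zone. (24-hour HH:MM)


Start: 16:43 in UTC+4
Step 1 - add duration:
  minutes: 43 + 54 = 97 (carry 1h)
  hours: 16 + 6 + 1 = 23
  end in UTC+4: 23:37
Step 2 - convert UTC+4 -> UTC+2:
  offset difference: 2 - (4) = -2 hours
  23 + (-2) = 21 -> mod 24 = 21
Result: 21:37 in UTC+2

21:37


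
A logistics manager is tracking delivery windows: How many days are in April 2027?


Month: April
Year: 2027
April is a 30-day month
Total: 30 days

30


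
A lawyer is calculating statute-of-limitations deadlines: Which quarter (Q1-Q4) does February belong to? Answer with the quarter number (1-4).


Month: February (month 2)
Q1: January-March (months 1-3)
Q2: April-June (months 4-6)
Q3: July-September (months 7-9)
Q4: October-December (months 10-12)
Month 2 falls in Q1

1


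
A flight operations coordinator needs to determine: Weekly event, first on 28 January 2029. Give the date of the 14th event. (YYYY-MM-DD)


First occurrence: 2029-01-28 (occurrence 1)
Each occurrence is 7 days after the previous.
Occurrence 14 is 13 weeks after the first.
13 weeks = 91 days
2029-01-28 + 91 days = 2029-04-29

2029-04-29


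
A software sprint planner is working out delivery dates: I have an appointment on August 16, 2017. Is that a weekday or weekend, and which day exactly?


Date: 2017-08-16
January 1, 2017 is a Sunday
Day of year: 228
Offset from Jan 1: 227 days
227 mod 7 = 3
Result: Wednesday

Wednesday


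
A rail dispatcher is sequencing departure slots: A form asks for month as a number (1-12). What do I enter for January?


Calendar month order:
1. January <--
2. February
January is month number 1

1


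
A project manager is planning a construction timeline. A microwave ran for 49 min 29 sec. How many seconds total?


Minutes: 49
Extra seconds: 29
Seconds per minute: 60
Minutes to seconds: 49 x 60 = 2940
Total: 2940 + 29 = 2969

2969


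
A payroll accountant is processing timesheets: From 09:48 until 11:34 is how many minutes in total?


Start time: 09:48 = 588 minutes from midnight
End time: 11:34 = 694 minutes from midnight
Difference: 694 - 588 = 106 minutes
That is 1 hours and 46 minutes

106


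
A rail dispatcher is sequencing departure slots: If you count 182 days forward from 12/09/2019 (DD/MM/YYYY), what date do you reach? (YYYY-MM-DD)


Start: 2019-09-12
Adding 182 days
Days remaining in September: 18
After September: 164 days still to add
October 2019: 31 days, 133 remaining
November 2019: 30 days, 103 remaining
December 2019: 31 days, 72 remaining
January 2020: 31 days, 41 remaining
Result: 2020-03-12

2020-03-12


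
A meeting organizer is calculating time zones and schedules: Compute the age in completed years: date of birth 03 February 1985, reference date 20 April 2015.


Birth: 1985-02-03
Reference: 2015-04-20
Year difference: 2015 - 1985 = 30
Has birthday (02-03) occurred by 04-20? Yes
Age in full years: 30

30


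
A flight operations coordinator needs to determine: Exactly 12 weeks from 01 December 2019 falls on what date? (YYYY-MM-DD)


Start: 2019-12-01
Weeks to add: 12
Convert to days: 12 x 7 = 84 days
Add 84 days to 2019-12-01
Result: 2020-02-23

2020-02-23


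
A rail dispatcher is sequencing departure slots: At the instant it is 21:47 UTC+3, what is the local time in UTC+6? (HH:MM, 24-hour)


Local time: 21:47 at UTC+3 (offset 3h)
Target zone: UTC+6 (offset 6h)
Difference: 6 - (3) = 3 hours
Calculation: 21 + (3) = 24
Wraparound: (24) mod 24 = 0
Result: 00:47

00:47


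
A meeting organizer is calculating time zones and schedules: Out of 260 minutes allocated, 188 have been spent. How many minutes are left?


Total budget: 260 minutes
Time used: 188 minutes
Remaining: 260 - 188 = 72 minutes
Percent used: 72.3%
Percent remaining: 27.7%

72


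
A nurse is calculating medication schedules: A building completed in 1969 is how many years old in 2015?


Birth year: 1969
Current year: 2015
Age = current year - birth year
Age = 2015 - 1969 = 46

46


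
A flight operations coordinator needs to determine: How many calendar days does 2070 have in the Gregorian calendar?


Year: 2070
Check leap year rules:
Divisible by 4? No
2070 is not a leap year
Days: 365

365


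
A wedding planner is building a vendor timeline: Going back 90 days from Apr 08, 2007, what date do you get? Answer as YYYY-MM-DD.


Start: 2007-04-08
Subtracting 90 days
Days already passed in April: 8
After going back through April: 82 more days to subtract
March 2007: 31 days, 51 remaining
February 2007: 28 days, 23 remaining
January 2007 has 31 days, need 23
Result: 2007-01-08

2007-01-08


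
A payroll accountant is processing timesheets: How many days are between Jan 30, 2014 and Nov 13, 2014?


Start date: 2014-01-30
End date: 2014-11-13
Jan 2014: +2 days
Feb 2014: +28 days
Mar 2014: +31 days
... (8 more months)
Total: 287 days

287


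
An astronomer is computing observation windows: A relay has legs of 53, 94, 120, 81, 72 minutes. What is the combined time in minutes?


Durations: 53, 94, 120, 81, 72
Running sum: 53
+ 94 = 147
+ 120 = 267
+ 81 = 348
+ 72 = 420
Total duration: 420 minutes
That is 7 hours and 0 minutes

420


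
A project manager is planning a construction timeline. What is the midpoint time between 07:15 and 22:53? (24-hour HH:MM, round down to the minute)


Start time: 07:15 = 435 minutes from midnight
End time: 22:53 = 1373 minutes from midnight
Sum: 435 + 1373 = 1808
Midpoint: 1808 / 2 = 904 minutes
Convert: 904 / 60 = 15 hours, 4 minutes
Result: 15:04

15:04


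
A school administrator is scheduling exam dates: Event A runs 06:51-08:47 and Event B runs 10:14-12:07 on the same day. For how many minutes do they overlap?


Interval A: [411, 527] minutes from midnight
Interval B: [614, 727] minutes from midnight
Overlap start = max(411, 614) = 614
Overlap end = min(527, 727) = 527
End <= start, so the intervals do not overlap: 0 minutes

0


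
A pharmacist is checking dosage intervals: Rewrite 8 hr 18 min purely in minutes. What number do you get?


Hours: 8
Extra minutes: 18
Minutes per hour: 60
Hours to minutes: 8 x 60 = 480
Total: 480 + 18 = 498

498


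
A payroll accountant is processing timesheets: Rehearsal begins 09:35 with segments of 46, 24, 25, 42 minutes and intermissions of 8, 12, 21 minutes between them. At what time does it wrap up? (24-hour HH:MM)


Start: 09:35 = 575 min from midnight
  after task 1 (46 min): 10:21
  after break (8 min): 10:29
  after task 2 (24 min): 10:53
  after break (12 min): 11:05
  after task 3 (25 min): 11:30
  after break (21 min): 11:51
  after task 4 (42 min): 12:33
Total elapsed: 178 minutes
End time: 12:33

12:33


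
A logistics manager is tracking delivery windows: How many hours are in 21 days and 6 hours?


Days: 21
Extra hours: 6
Hours per day: 24
Days to hours: 21 x 24 = 504
Total: 504 + 6 = 510

510


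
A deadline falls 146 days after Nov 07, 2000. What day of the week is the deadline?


Start: 2000-11-07 (Tuesday)
Step 1 - find target date: add 146 days
  2000-11-07 + 146 days = 2001-04-02
Step 2 - day of week:
  146 mod 7 = 6
  Tuesday + 6 days -> Monday
Result: Monday (2001-04-02)

Monday


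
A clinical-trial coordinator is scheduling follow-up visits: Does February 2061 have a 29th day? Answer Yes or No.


Year: 2061
Divisible by 4? 2061 / 4 = 515.25 -> No
Not divisible by 4, so NOT a leap year

No


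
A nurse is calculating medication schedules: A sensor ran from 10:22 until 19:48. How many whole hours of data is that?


Start: 10:22
End: 19:48
Hour difference: 19 - 10 = 9 hours
Minute difference: 48 - 22 = 26 minutes
Total minutes: 566
Complete hours: 566 / 60 = 9 (remainder 26)

9


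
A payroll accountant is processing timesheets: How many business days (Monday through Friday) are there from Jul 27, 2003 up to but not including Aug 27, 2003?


Start: 2003-07-27 (Sunday)
End (exclusive): 2003-08-27 (Wednesday)
Total calendar days: 31
Full weeks: 31 // 7 = 4 -> 20 weekdays
Remaining 3 days starting on Sunday:
  Sun(-), Mon(w), Tue(w) -> 2 weekdays
Total business days: 20 + 2 = 22

22


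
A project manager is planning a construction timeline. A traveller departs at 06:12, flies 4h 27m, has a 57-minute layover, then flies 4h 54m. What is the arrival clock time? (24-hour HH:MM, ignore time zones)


Depart: 06:12
Leg 1: +267 min -> 10:39
Layover: +57 min -> 11:36
Leg 2: +294 min -> 16:30
Total travel: 618 minutes = 10h 18m
Arrival: 16:30

16:30


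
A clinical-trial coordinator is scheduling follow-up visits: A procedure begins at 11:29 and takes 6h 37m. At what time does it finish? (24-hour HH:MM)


Start time: 11:29
Adding: 6 hours 37 minutes
Minutes: 29 + 37 = 66
Minute overflow: 66 >= 60, so carry 1 hour, minutes = 6
Hours: 11 + 6 + 1 = 18
Result: 18:06

18:06


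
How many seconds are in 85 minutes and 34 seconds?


Minutes: 85
Seconds: 34
Convert minutes to seconds: 85 x 60 = 5100
Add remaining seconds: 5100 + 34 = 5134

5134


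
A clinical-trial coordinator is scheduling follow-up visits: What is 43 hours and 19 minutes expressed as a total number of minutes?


Hours: 43
Minutes: 19
Convert hours to minutes: 43 x 60 = 2580
Add remaining minutes: 2580 + 19 = 2599

2599


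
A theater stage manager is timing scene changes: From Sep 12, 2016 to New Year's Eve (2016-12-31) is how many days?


Start: September 12, 2016
End: December 31, 2016
Days left in September: 18
October: 31
November: 30
December: 31
Sum of remaining months: 92
Total: 18 + 92 = 110

110


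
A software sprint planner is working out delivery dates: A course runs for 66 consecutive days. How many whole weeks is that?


Total days: 66
Days per week: 7
Division: 66 / 7 = 9 remainder 3
Complete weeks: 9
Remaining days: 3

9


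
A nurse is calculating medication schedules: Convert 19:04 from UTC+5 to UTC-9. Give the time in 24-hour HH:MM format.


Local time: 19:04 at UTC+5 (offset 5h)
Target zone: UTC-9 (offset -9h)
Difference: -9 - (5) = -14 hours
Calculation: 19 + (-14) = 5
Result: 05:04

05:04


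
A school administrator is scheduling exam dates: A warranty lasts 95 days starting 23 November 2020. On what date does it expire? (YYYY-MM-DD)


Start: 2020-11-23
Adding 95 days
Days remaining in November: 7
After November: 88 days still to add
December 2020: 31 days, 57 remaining
January 2021: 31 days, 26 remaining
February 2021 has 28 days, need 26
Result: 2021-02-26

2021-02-26


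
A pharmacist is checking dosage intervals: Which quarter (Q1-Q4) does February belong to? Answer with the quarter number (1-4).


Month: February (month 2)
Q1: January-March (months 1-3)
Q2: April-June (months 4-6)
Q3: July-September (months 7-9)
Q4: October-December (months 10-12)
Month 2 falls in Q1

1


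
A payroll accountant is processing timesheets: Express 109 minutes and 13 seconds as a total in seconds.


Minutes: 109
Seconds: 13
Convert minutes to seconds: 109 x 60 = 6540
Add remaining seconds: 6540 + 13 = 6553

6553


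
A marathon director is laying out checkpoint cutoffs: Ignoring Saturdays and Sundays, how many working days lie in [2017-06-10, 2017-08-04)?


Start: 2017-06-10 (Saturday)
End (exclusive): 2017-08-04 (Friday)
Total calendar days: 55
Full weeks: 55 // 7 = 7 -> 35 weekdays
Remaining 6 days starting on Saturday:
  Sat(-), Sun(-), Mon(w), Tue(w), Wed(w), Thu(w) -> 4 weekdays
Total business days: 35 + 4 = 39

39


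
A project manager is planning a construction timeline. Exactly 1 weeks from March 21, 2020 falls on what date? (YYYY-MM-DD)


Start: 2020-03-21
Weeks to add: 1
Convert to days: 1 x 7 = 7 days
Add 7 days to 2020-03-21
Result: 2020-03-28

2020-03-28


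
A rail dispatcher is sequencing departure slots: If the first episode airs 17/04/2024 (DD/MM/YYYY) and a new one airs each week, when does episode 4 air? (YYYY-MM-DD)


First occurrence: 2024-04-17 (occurrence 1)
Each occurrence is 7 days after the previous.
Occurrence 4 is 3 weeks after the first.
3 weeks = 21 days
2024-04-17 + 21 days = 2024-05-08

2024-05-08


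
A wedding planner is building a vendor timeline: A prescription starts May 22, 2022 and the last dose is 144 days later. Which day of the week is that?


Start: 2022-05-22 (Sunday)
Step 1 - find target date: add 144 days
  2022-05-22 + 144 days = 2022-10-13
Step 2 - day of week:
  144 mod 7 = 4
  Sunday + 4 days -> Thursday
Result: Thursday (2022-10-13)

Thursday


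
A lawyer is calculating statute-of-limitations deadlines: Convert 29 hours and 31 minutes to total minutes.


Hours: 29
Minutes: 31
Convert hours to minutes: 29 x 60 = 1740
Add remaining minutes: 1740 + 31 = 1771

1771


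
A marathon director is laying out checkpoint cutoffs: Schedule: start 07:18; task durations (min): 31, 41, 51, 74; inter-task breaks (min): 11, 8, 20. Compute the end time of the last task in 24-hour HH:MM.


Start: 07:18 = 438 min from midnight
  after task 1 (31 min): 07:49
  after break (11 min): 08:00
  after task 2 (41 min): 08:41
  after break (8 min): 08:49
  after task 3 (51 min): 09:40
  after break (20 min): 10:00
  after task 4 (74 min): 11:14
Total elapsed: 236 minutes
End time: 11:14

11:14


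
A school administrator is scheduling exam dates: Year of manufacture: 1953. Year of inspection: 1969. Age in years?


Birth year: 1953
Current year: 1969
Age = current year - birth year
Age = 1969 - 1953 = 16

16


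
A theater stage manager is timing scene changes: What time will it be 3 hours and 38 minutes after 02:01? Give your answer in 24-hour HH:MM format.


Start time: 02:01
Adding: 3 hours 38 minutes
Minutes: 1 + 38 = 39
Hours: 2 + 3 + 0 = 5
Result: 05:39

05:39


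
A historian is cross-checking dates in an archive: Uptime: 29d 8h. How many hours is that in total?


Days: 29
Extra hours: 8
Hours per day: 24
Days to hours: 29 x 24 = 696
Total: 696 + 8 = 704

704


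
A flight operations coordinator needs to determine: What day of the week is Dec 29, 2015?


Date: 2015-12-29
January 1, 2015 is a Thursday
Day of year: 363
Offset from Jan 1: 362 days
362 mod 7 = 5
Result: Tuesday

Tuesday


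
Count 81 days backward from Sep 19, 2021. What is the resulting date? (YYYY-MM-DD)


Start: 2021-09-19
Subtracting 81 days
Days already passed in September: 19
After going back through September: 62 more days to subtract
August 2021: 31 days, 31 remaining
July 2021 has 31 days, need 31
Result: 2021-06-30

2021-06-30


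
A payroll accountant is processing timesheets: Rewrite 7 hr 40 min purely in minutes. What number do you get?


Hours: 7
Extra minutes: 40
Minutes per hour: 60
Hours to minutes: 7 x 60 = 420
Total: 420 + 40 = 460

460


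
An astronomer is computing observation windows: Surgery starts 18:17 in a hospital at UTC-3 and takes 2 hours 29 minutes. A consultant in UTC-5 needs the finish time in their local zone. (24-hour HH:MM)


Start: 18:17 in UTC-3
Step 1 - add duration:
  minutes: 17 + 29 = 46
  hours: 18 + 2 + 0 = 20
  end in UTC-3: 20:46
Step 2 - convert UTC-3 -> UTC-5:
  offset difference: -5 - (-3) = -2 hours
  20 + (-2) = 18 -> mod 24 = 18
Result: 18:46 in UTC-5

18:46


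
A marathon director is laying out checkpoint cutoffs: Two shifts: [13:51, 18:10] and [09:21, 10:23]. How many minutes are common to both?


Interval A: [831, 1090] minutes from midnight
Interval B: [561, 623] minutes from midnight
Overlap start = max(831, 561) = 831
Overlap end = min(1090, 623) = 623
End <= start, so the intervals do not overlap: 0 minutes

0


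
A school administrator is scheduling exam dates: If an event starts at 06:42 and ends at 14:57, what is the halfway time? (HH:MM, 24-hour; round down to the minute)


Start time: 06:42 = 402 minutes from midnight
End time: 14:57 = 897 minutes from midnight
Sum: 402 + 897 = 1299
Midpoint: 1299 / 2 = 649 minutes
Convert: 649 / 60 = 10 hours, 49 minutes
Result: 10:49

10:49


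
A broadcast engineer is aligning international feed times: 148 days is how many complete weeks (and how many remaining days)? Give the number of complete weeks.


Total days: 148
Days per week: 7
Division: 148 / 7 = 21 remainder 1
Complete weeks: 21
Remaining days: 1

21


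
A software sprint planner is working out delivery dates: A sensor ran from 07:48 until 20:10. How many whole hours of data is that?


Start: 07:48
End: 20:10
Hour difference: 20 - 7 = 13 hours
Minute difference: 10 - 48 = -38 minutes
Total minutes: 742
Complete hours: 742 / 60 = 12 (remainder 22)

12


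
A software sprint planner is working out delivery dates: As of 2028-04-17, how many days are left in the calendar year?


Start: April 17, 2028
End: December 31, 2028
Days left in April: 13
May: 31
June: 30
July: 31
August: 31
... plus remaining months
Sum of remaining months: 245
Total: 13 + 245 = 258

258


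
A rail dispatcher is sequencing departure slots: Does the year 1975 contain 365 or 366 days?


Year: 1975
Check leap year rules:
Divisible by 4? No
1975 is not a leap year
Days: 365

365


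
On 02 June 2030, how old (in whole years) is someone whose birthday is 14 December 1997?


Birth: 1997-12-14
Reference: 2030-06-02
Year difference: 2030 - 1997 = 33
Has birthday (12-14) occurred by 06-02? No
Birthday not yet reached this year -> subtract 1
Age in full years: 32

32


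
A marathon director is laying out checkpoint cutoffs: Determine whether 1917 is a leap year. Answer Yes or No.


Year: 1917
Divisible by 4? 1917 / 4 = 479.25 -> No
Not divisible by 4, so NOT a leap year

No


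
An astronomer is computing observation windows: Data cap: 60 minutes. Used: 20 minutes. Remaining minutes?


Total budget: 60 minutes
Time used: 20 minutes
Remaining: 60 - 20 = 40 minutes
Percent used: 33.3%
Percent remaining: 66.7%

40


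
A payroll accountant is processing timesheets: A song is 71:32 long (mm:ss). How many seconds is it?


Minutes: 71
Extra seconds: 32
Seconds per minute: 60
Minutes to seconds: 71 x 60 = 4260
Total: 4260 + 32 = 4292

4292


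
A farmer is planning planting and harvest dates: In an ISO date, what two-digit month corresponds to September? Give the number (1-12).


Calendar month order:
8. August
9. September <--
10. October
September is month number 9

9


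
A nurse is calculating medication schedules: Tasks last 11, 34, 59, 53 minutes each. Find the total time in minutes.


Durations: 11, 34, 59, 53
Running sum: 11
+ 34 = 45
+ 59 = 104
+ 53 = 157
Total duration: 157 minutes
That is 2 hours and 37 minutes

157


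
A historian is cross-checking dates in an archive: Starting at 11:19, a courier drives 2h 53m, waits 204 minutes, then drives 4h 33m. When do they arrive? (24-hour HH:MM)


Depart: 11:19
Leg 1: +173 min -> 14:12
Layover: +204 min -> 17:36
Leg 2: +273 min -> 22:09
Total travel: 650 minutes = 10h 50m
Arrival: 22:09

22:09


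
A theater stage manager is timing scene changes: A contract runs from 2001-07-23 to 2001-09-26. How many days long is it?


Start date: 2001-07-23
End date: 2001-09-26
Jul 2001: +9 days
Aug 2001: +31 days
Sep 2001: +25 days
Total: 65 days

65
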